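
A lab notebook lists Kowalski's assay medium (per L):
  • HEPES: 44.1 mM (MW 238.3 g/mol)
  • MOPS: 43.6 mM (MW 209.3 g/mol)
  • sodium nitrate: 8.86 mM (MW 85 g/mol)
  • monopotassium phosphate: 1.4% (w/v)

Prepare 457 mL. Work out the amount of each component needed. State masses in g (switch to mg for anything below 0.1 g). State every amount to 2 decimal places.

HEPES 4.80 g; MOPS 4.17 g; sodium nitrate 0.34 g; monopotassium phosphate 6.40 g

Target volume = 457 mL = 0.457 L.
HEPES: 44.1 mmol/L × 238.3 g/mol × 0.457 L ÷ 1000 = 4.80 g
MOPS: 43.6 mmol/L × 209.3 g/mol × 0.457 L ÷ 1000 = 4.17 g
sodium nitrate: 8.86 mmol/L × 85 g/mol × 0.457 L ÷ 1000 = 0.34 g
monopotassium phosphate: 1.4 g per 100 mL × 457 mL ÷ 100 = 6.40 g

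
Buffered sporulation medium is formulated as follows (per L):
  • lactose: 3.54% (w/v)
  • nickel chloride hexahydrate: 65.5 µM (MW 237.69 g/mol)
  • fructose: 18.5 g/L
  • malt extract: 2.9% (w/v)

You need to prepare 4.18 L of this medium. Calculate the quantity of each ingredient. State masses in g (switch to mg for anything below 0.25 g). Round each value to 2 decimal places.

Scale factor relative to 1 L: 4.18.
lactose: 3.54% w/v = 35.4 g/L → 35.4 × 4.18 L = 147.97 g
nickel chloride hexahydrate: 65.5 µmol/L × 237.69 g/mol × 4.18 L ÷ 1000 = 65.08 mg
fructose: 18.5 g/L × 4.18 L = 77.33 g
malt extract: 2.9% w/v = 29 g/L → 29 × 4.18 L = 121.22 g

lactose 147.97 g; nickel chloride hexahydrate 65.08 mg; fructose 77.33 g; malt extract 121.22 g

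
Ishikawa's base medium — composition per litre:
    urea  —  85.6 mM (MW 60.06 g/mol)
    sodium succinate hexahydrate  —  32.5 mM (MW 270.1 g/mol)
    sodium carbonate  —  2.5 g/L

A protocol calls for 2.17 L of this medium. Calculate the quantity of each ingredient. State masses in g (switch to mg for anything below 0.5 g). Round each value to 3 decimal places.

Working volume: 2.17 L.
urea: 85.6 mmol/L × 60.06 g/mol × 2.17 L ÷ 1000 = 11.156 g
sodium succinate hexahydrate: 32.5 mmol/L × 270.1 g/mol × 2.17 L ÷ 1000 = 19.049 g
sodium carbonate: 2.5 g/L × 2.17 L = 5.425 g

urea 11.156 g; sodium succinate hexahydrate 19.049 g; sodium carbonate 5.425 g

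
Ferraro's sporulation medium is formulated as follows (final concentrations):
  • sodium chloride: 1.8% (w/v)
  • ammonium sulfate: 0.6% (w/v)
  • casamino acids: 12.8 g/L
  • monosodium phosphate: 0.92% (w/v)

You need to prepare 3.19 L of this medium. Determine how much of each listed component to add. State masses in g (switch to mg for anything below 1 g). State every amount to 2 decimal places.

Scale factor relative to 1 L: 3.19.
sodium chloride: 1.8% w/v = 18 g/L → 18 × 3.19 L = 57.42 g
ammonium sulfate: 0.6% w/v = 6 g/L → 6 × 3.19 L = 19.14 g
casamino acids: 12.8 g/L × 3.19 L = 40.83 g
monosodium phosphate: 0.92 g per 100 mL × 3190 mL ÷ 100 = 29.35 g

sodium chloride 57.42 g; ammonium sulfate 19.14 g; casamino acids 40.83 g; monosodium phosphate 29.35 g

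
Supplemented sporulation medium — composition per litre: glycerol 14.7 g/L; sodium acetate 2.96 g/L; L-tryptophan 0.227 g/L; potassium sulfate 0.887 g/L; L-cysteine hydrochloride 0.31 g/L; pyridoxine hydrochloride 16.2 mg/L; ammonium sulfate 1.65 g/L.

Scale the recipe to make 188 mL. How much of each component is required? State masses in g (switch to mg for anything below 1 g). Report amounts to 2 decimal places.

Working volume: 188 mL = 0.188 L.
glycerol: 14.7 g/L × 0.188 L = 2.76 g
sodium acetate: 2.96 g/L × 0.188 L = 0.55648 g = 556.48 mg
L-tryptophan: 0.227 g/L × 0.188 L = 0.042676 g = 42.68 mg
potassium sulfate: 0.887 g/L × 0.188 L = 0.166756 g = 166.76 mg
L-cysteine hydrochloride: 0.31 g/L × 0.188 L = 0.05828 g = 58.28 mg
pyridoxine hydrochloride: 16.2 mg/L × 0.188 L = 3.05 mg
ammonium sulfate: 1.65 g/L × 0.188 L = 0.3102 g = 310.20 mg

glycerol 2.76 g; sodium acetate 556.48 mg; L-tryptophan 42.68 mg; potassium sulfate 166.76 mg; L-cysteine hydrochloride 58.28 mg; pyridoxine hydrochloride 3.05 mg; ammonium sulfate 310.20 mg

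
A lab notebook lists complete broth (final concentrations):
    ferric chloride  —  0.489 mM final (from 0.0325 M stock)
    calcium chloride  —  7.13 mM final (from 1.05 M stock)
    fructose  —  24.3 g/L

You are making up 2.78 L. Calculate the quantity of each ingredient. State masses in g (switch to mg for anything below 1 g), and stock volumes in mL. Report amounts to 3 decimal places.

ferric chloride 41.828 mL; calcium chloride 18.878 mL; fructose 67.554 g

Working volume: 2.78 L.
ferric chloride: C1V1 = C2V2 → 0.489 mM × 2780 mL ÷ 32.5 mM = 41.828 mL
calcium chloride: C1V1 = C2V2 → 7.13 mM × 2780 mL ÷ 1050 mM = 18.878 mL
fructose: 24.3 g/L × 2.78 L = 67.554 g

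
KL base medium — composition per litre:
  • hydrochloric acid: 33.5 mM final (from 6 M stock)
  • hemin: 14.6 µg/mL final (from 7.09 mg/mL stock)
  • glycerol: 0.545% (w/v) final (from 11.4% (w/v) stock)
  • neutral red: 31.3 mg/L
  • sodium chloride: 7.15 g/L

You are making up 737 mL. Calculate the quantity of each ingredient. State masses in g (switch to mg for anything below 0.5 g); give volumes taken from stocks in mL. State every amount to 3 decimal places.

Working volume: 737 mL = 0.737 L.
hydrochloric acid: C1V1 = C2V2 → 33.5 mM × 737 mL ÷ 6000 mM = 4.115 mL
hemin: V = C2·V2/C1 = 14.6 µg/mL × 737 mL ÷ 7090 µg/mL = 1.518 mL
glycerol: dilute stock: 0.545% ÷ 11.4% × 737 mL = 35.234 mL
neutral red: 31.3 mg/L × 0.737 L = 23.068 mg
sodium chloride: 7.15 g/L × 0.737 L = 5.270 g

hydrochloric acid 4.115 mL; hemin 1.518 mL; glycerol 35.234 mL; neutral red 23.068 mg; sodium chloride 5.270 g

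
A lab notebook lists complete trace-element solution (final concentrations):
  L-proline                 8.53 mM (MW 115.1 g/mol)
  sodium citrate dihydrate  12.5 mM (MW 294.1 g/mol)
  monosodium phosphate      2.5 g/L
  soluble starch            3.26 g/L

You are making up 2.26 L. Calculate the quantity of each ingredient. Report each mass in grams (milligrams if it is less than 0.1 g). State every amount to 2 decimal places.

L-proline 2.22 g; sodium citrate dihydrate 8.31 g; monosodium phosphate 5.65 g; soluble starch 7.37 g

Scale factor relative to 1 L: 2.26.
L-proline: 8.53 mmol/L × 115.1 g/mol × 2.26 L ÷ 1000 = 2.22 g
sodium citrate dihydrate: 12.5 mmol/L × 294.1 g/mol × 2.26 L ÷ 1000 = 8.31 g
monosodium phosphate: 2.5 g/L × 2.26 L = 5.65 g
soluble starch: 3.26 g/L × 2.26 L = 7.37 g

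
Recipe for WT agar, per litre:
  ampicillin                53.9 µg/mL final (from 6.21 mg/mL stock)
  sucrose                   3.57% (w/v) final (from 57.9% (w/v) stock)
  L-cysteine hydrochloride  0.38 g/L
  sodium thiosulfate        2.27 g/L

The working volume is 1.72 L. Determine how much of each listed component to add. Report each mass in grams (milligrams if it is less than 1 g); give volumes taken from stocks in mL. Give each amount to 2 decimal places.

ampicillin 14.93 mL; sucrose 106.05 mL; L-cysteine hydrochloride 653.60 mg; sodium thiosulfate 3.90 g

Scale factor relative to 1 L: 1.72.
ampicillin: dilute stock: 53.9 µg/mL × 1720 mL ÷ 6210 µg/mL = 14.93 mL
sucrose: C1V1 = C2V2 → 3.57% ÷ 57.9% × 1720 mL = 106.05 mL
L-cysteine hydrochloride: 0.38 g/L × 1.72 L = 0.6536 g = 653.60 mg
sodium thiosulfate: 2.27 g/L × 1.72 L = 3.90 g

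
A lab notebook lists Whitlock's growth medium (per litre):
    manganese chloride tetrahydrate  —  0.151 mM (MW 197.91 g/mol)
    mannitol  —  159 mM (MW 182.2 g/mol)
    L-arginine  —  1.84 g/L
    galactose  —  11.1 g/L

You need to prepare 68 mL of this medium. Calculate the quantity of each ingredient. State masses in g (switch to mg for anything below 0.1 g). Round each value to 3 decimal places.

Working volume: 68 mL = 0.068 L.
manganese chloride tetrahydrate: 0.151 mmol/L × 197.91 mg/mmol × 0.068 L = 2.032 mg
mannitol: 159 mmol/L × 182.2 g/mol × 0.068 L ÷ 1000 = 1.970 g
L-arginine: 1.84 g/L × 0.068 L = 0.125 g
galactose: 11.1 g/L × 0.068 L = 0.755 g

manganese chloride tetrahydrate 2.032 mg; mannitol 1.970 g; L-arginine 0.125 g; galactose 0.755 g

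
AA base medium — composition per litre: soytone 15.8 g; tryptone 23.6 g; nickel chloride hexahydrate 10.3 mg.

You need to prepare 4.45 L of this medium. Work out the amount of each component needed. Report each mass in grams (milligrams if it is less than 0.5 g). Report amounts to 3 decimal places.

Ratio of target to recipe volume: 4450 / 1000 = 4.45.
soytone: 15.8 g × (4450 mL / 1000 mL) = 70.310 g
tryptone: 23.6 g × (4450 mL / 1000 mL) = 105.020 g
nickel chloride hexahydrate: 10.3 mg × (4450 mL / 1000 mL) = 45.835 mg

soytone 70.310 g; tryptone 105.020 g; nickel chloride hexahydrate 45.835 mg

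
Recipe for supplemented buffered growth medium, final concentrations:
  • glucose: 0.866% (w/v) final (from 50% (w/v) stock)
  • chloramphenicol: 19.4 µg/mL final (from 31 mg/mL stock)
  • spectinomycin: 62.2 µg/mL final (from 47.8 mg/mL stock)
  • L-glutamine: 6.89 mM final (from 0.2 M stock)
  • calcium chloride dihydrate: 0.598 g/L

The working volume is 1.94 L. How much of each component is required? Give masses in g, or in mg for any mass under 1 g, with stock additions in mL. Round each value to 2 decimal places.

glucose 33.60 mL; chloramphenicol 1.21 mL; spectinomycin 2.52 mL; L-glutamine 66.83 mL; calcium chloride dihydrate 1.16 g

Scale factor relative to 1 L: 1.94.
glucose: V = C2·V2/C1 = 0.866% ÷ 50% × 1940 mL = 33.60 mL
chloramphenicol: dilute stock: 19.4 µg/mL × 1940 mL ÷ 31000 µg/mL = 1.21 mL
spectinomycin: V = C2·V2/C1 = 62.2 µg/mL × 1940 mL ÷ 47800 µg/mL = 2.52 mL
L-glutamine: C1V1 = C2V2 → 6.89 mM × 1940 mL ÷ 200 mM = 66.83 mL
calcium chloride dihydrate: 0.598 g/L × 1.94 L = 1.16 g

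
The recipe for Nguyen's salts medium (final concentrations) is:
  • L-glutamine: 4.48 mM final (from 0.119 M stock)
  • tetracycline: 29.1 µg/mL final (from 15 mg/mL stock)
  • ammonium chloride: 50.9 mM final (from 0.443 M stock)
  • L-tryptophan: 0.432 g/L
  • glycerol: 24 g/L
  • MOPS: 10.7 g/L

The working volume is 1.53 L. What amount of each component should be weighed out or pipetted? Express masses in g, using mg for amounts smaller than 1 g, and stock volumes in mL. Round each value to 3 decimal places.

L-glutamine 57.600 mL; tetracycline 2.968 mL; ammonium chloride 175.795 mL; L-tryptophan 660.960 mg; glycerol 36.720 g; MOPS 16.371 g

Scale factor relative to 1 L: 1.53.
L-glutamine: V = C2·V2/C1 = 4.48 mM × 1530 mL ÷ 119 mM = 57.600 mL
tetracycline: C1V1 = C2V2 → 29.1 µg/mL × 1530 mL ÷ 15000 µg/mL = 2.968 mL
ammonium chloride: V = C2·V2/C1 = 50.9 mM × 1530 mL ÷ 443 mM = 175.795 mL
L-tryptophan: 0.432 g/L × 1.53 L = 0.66096 g = 660.960 mg
glycerol: 24 g/L × 1.53 L = 36.720 g
MOPS: 10.7 g/L × 1.53 L = 16.371 g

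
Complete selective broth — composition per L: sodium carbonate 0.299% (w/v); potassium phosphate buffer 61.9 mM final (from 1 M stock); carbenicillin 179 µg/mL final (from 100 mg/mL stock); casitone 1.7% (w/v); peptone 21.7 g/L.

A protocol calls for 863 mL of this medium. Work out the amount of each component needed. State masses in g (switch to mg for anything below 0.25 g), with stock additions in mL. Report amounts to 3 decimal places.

sodium carbonate 2.580 g; potassium phosphate buffer 53.420 mL; carbenicillin 1.545 mL; casitone 14.671 g; peptone 18.727 g

Scale factor relative to 1 L: 0.863.
sodium carbonate: 0.299% w/v = 2.99 g/L → 2.99 × 0.863 L = 2.580 g
potassium phosphate buffer: dilute stock: 61.9 mM × 863 mL ÷ 1000 mM = 53.420 mL
carbenicillin: C1V1 = C2V2 → 179 µg/mL × 863 mL ÷ 100000 µg/mL = 1.545 mL
casitone: 1.7% w/v = 17 g/L → 17 × 0.863 L = 14.671 g
peptone: 21.7 g/L × 0.863 L = 18.727 g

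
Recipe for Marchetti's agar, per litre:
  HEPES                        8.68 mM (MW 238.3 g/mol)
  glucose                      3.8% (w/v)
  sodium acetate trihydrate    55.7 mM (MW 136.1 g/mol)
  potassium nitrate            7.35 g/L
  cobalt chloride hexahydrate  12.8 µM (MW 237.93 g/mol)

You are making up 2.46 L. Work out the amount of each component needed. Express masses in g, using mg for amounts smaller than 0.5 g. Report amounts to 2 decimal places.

Working volume: 2.46 L.
HEPES: 8.68 mmol/L × 238.3 g/mol × 2.46 L ÷ 1000 = 5.09 g
glucose: 3.8 g per 100 mL × 2460 mL ÷ 100 = 93.48 g
sodium acetate trihydrate: 55.7 mmol/L × 136.1 g/mol × 2.46 L ÷ 1000 = 18.65 g
potassium nitrate: 7.35 g/L × 2.46 L = 18.08 g
cobalt chloride hexahydrate: 12.8 µmol/L × 237.93 g/mol × 2.46 L ÷ 1000 = 7.49 mg

HEPES 5.09 g; glucose 93.48 g; sodium acetate trihydrate 18.65 g; potassium nitrate 18.08 g; cobalt chloride hexahydrate 7.49 mg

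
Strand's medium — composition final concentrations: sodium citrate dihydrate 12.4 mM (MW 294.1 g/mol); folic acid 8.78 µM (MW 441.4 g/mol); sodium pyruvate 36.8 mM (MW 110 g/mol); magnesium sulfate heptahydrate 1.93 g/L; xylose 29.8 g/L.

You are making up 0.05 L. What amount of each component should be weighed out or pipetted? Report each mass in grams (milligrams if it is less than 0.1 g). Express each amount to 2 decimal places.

Scale factor relative to 1 L: 0.05.
sodium citrate dihydrate: 12.4 mmol/L × 294.1 g/mol × 0.05 L ÷ 1000 = 0.18 g
folic acid: 8.78 µmol/L × 441.4 g/mol × 0.05 L ÷ 1000 = 0.19 mg
sodium pyruvate: 36.8 mmol/L × 110 g/mol × 0.05 L ÷ 1000 = 0.20 g
magnesium sulfate heptahydrate: 1.93 g/L × 0.05 L = 0.0965 g = 96.50 mg
xylose: 29.8 g/L × 0.05 L = 1.49 g

sodium citrate dihydrate 0.18 g; folic acid 0.19 mg; sodium pyruvate 0.20 g; magnesium sulfate heptahydrate 96.50 mg; xylose 1.49 g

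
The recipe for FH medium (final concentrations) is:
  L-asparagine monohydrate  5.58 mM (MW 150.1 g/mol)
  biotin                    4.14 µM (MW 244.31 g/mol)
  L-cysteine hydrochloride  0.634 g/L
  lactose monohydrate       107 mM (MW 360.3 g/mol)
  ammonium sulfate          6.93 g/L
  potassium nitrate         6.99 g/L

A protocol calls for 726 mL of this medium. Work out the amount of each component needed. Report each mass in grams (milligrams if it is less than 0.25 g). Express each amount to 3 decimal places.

L-asparagine monohydrate 0.608 g; biotin 0.734 mg; L-cysteine hydrochloride 0.460 g; lactose monohydrate 27.989 g; ammonium sulfate 5.031 g; potassium nitrate 5.075 g

Target volume = 726 mL = 0.726 L.
L-asparagine monohydrate: 5.58 mmol/L × 150.1 g/mol × 0.726 L ÷ 1000 = 0.608 g
biotin: 4.14 µmol/L × 244.31 g/mol × 0.726 L ÷ 1000 = 0.734 mg
L-cysteine hydrochloride: 0.634 g/L × 0.726 L = 0.460 g
lactose monohydrate: 107 mmol/L × 360.3 g/mol × 0.726 L ÷ 1000 = 27.989 g
ammonium sulfate: 6.93 g/L × 0.726 L = 5.031 g
potassium nitrate: 6.99 g/L × 0.726 L = 5.075 g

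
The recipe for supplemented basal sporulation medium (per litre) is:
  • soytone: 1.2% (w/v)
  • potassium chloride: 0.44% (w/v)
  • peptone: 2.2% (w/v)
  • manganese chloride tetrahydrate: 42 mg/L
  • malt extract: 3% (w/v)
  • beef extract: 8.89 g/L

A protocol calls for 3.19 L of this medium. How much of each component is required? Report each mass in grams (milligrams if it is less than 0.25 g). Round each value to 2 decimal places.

Working volume: 3.19 L.
soytone: 1.2 g per 100 mL × 3190 mL ÷ 100 = 38.28 g
potassium chloride: 0.44% w/v = 4.4 g/L → 4.4 × 3.19 L = 14.04 g
peptone: 2.2 g per 100 mL × 3190 mL ÷ 100 = 70.18 g
manganese chloride tetrahydrate: 42 mg/L × 3.19 L = 133.98 mg
malt extract: 3% w/v = 30 g/L → 30 × 3.19 L = 95.70 g
beef extract: 8.89 g/L × 3.19 L = 28.36 g

soytone 38.28 g; potassium chloride 14.04 g; peptone 70.18 g; manganese chloride tetrahydrate 133.98 mg; malt extract 95.70 g; beef extract 28.36 g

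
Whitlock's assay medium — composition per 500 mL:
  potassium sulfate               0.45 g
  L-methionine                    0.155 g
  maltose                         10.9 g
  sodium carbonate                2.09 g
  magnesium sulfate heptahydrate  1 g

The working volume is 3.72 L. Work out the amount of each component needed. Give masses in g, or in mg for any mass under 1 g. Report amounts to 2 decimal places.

potassium sulfate 3.35 g; L-methionine 1.15 g; maltose 81.10 g; sodium carbonate 15.55 g; magnesium sulfate heptahydrate 7.44 g

Scale factor = 3720 mL / 500 mL = 7.44.
potassium sulfate: 0.45 g × (3720 mL / 500 mL) = 3.35 g
L-methionine: 0.155 g × (3720 mL / 500 mL) = 1.15 g
maltose: 10.9 g × (3720 mL / 500 mL) = 81.10 g
sodium carbonate: 2.09 g × (3720 mL / 500 mL) = 15.55 g
magnesium sulfate heptahydrate: 1 g × (3720 mL / 500 mL) = 7.44 g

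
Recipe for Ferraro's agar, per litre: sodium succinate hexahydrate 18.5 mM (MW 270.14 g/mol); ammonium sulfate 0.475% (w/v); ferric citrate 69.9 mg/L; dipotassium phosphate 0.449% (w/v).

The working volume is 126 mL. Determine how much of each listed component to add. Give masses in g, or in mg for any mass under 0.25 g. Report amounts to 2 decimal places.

sodium succinate hexahydrate 0.63 g; ammonium sulfate 0.60 g; ferric citrate 8.81 mg; dipotassium phosphate 0.57 g

Working volume: 126 mL = 0.126 L.
sodium succinate hexahydrate: 18.5 mmol/L × 270.14 g/mol × 0.126 L ÷ 1000 = 0.63 g
ammonium sulfate: 0.475% w/v = 4.75 g/L → 4.75 × 0.126 L = 0.60 g
ferric citrate: 69.9 mg/L × 0.126 L = 8.81 mg
dipotassium phosphate: 0.449 g per 100 mL × 126 mL ÷ 100 = 0.57 g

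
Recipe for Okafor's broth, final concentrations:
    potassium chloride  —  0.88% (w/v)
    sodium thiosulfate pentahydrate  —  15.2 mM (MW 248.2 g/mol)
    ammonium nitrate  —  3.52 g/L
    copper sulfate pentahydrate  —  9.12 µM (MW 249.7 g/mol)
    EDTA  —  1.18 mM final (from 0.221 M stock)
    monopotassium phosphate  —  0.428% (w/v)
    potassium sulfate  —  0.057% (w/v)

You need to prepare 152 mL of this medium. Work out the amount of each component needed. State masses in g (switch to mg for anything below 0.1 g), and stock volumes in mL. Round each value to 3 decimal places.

Scale factor relative to 1 L: 0.152.
potassium chloride: 0.88% w/v = 8.8 g/L → 8.8 × 0.152 L = 1.338 g
sodium thiosulfate pentahydrate: 15.2 mmol/L × 248.2 g/mol × 0.152 L ÷ 1000 = 0.573 g
ammonium nitrate: 3.52 g/L × 0.152 L = 0.535 g
copper sulfate pentahydrate: 9.12 µmol/L × 249.7 g/mol × 0.152 L ÷ 1000 = 0.346 mg
EDTA: C1V1 = C2V2 → 1.18 mM × 152 mL ÷ 221 mM = 0.812 mL
monopotassium phosphate: 0.428 g per 100 mL × 152 mL ÷ 100 = 0.651 g
potassium sulfate: 0.057% w/v = 0.57 g/L → 0.57 × 0.152 L = 0.08664 g = 86.640 mg

potassium chloride 1.338 g; sodium thiosulfate pentahydrate 0.573 g; ammonium nitrate 0.535 g; copper sulfate pentahydrate 0.346 mg; EDTA 0.812 mL; monopotassium phosphate 0.651 g; potassium sulfate 86.640 mg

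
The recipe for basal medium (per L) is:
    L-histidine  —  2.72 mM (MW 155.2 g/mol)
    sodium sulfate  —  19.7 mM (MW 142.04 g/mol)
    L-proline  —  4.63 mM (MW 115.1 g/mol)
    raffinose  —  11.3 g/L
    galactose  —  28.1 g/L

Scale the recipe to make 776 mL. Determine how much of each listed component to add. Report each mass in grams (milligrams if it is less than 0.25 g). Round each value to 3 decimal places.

Scale factor relative to 1 L: 0.776.
L-histidine: 2.72 mmol/L × 155.2 g/mol × 0.776 L ÷ 1000 = 0.328 g
sodium sulfate: 19.7 mmol/L × 142.04 g/mol × 0.776 L ÷ 1000 = 2.171 g
L-proline: 4.63 mmol/L × 115.1 g/mol × 0.776 L ÷ 1000 = 0.414 g
raffinose: 11.3 g/L × 0.776 L = 8.769 g
galactose: 28.1 g/L × 0.776 L = 21.806 g

L-histidine 0.328 g; sodium sulfate 2.171 g; L-proline 0.414 g; raffinose 8.769 g; galactose 21.806 g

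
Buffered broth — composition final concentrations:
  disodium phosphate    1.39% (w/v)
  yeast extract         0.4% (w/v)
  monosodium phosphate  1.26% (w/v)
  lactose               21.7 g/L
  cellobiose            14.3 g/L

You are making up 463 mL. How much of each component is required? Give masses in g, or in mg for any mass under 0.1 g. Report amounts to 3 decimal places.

Working volume: 463 mL = 0.463 L.
disodium phosphate: 1.39% w/v = 13.9 g/L → 13.9 × 0.463 L = 6.436 g
yeast extract: 0.4 g per 100 mL × 463 mL ÷ 100 = 1.852 g
monosodium phosphate: 1.26 g per 100 mL × 463 mL ÷ 100 = 5.834 g
lactose: 21.7 g/L × 0.463 L = 10.047 g
cellobiose: 14.3 g/L × 0.463 L = 6.621 g

disodium phosphate 6.436 g; yeast extract 1.852 g; monosodium phosphate 5.834 g; lactose 10.047 g; cellobiose 6.621 g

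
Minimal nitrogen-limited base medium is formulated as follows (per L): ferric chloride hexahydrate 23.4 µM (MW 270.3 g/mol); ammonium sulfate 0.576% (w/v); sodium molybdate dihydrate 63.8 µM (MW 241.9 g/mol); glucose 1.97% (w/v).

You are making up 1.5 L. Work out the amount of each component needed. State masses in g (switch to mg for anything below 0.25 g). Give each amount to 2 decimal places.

Scale factor relative to 1 L: 1.5.
ferric chloride hexahydrate: 23.4 µmol/L × 270.3 g/mol × 1.5 L ÷ 1000 = 9.49 mg
ammonium sulfate: 0.576% w/v = 5.76 g/L → 5.76 × 1.5 L = 8.64 g
sodium molybdate dihydrate: 63.8 µmol/L × 241.9 g/mol × 1.5 L ÷ 1000 = 23.15 mg
glucose: 1.97 g per 100 mL × 1500 mL ÷ 100 = 29.55 g

ferric chloride hexahydrate 9.49 mg; ammonium sulfate 8.64 g; sodium molybdate dihydrate 23.15 mg; glucose 29.55 g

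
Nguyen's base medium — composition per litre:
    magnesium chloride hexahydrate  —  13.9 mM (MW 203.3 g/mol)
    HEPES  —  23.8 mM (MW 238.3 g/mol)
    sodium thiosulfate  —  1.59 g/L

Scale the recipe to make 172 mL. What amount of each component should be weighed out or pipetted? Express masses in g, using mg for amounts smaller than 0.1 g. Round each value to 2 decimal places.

Scale factor relative to 1 L: 0.172.
magnesium chloride hexahydrate: 13.9 mmol/L × 203.3 g/mol × 0.172 L ÷ 1000 = 0.49 g
HEPES: 23.8 mmol/L × 238.3 g/mol × 0.172 L ÷ 1000 = 0.98 g
sodium thiosulfate: 1.59 g/L × 0.172 L = 0.27 g

magnesium chloride hexahydrate 0.49 g; HEPES 0.98 g; sodium thiosulfate 0.27 g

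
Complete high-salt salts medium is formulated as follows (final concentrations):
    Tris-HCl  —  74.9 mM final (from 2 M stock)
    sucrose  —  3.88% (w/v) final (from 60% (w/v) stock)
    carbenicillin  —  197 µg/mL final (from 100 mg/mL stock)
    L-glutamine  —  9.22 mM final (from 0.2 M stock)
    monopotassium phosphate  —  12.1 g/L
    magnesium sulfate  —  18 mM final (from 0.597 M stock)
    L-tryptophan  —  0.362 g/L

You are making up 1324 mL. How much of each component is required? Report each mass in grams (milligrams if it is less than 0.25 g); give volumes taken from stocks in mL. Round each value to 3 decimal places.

Tris-HCl 49.584 mL; sucrose 85.619 mL; carbenicillin 2.608 mL; L-glutamine 61.036 mL; monopotassium phosphate 16.020 g; magnesium sulfate 39.920 mL; L-tryptophan 0.479 g

Scale factor relative to 1 L: 1.324.
Tris-HCl: V = C2·V2/C1 = 74.9 mM × 1324 mL ÷ 2000 mM = 49.584 mL
sucrose: dilute stock: 3.88% ÷ 60% × 1324 mL = 85.619 mL
carbenicillin: V = C2·V2/C1 = 197 µg/mL × 1324 mL ÷ 100000 µg/mL = 2.608 mL
L-glutamine: dilute stock: 9.22 mM × 1324 mL ÷ 200 mM = 61.036 mL
monopotassium phosphate: 12.1 g/L × 1.324 L = 16.020 g
magnesium sulfate: dilute stock: 18 mM × 1324 mL ÷ 597 mM = 39.920 mL
L-tryptophan: 0.362 g/L × 1.324 L = 0.479 g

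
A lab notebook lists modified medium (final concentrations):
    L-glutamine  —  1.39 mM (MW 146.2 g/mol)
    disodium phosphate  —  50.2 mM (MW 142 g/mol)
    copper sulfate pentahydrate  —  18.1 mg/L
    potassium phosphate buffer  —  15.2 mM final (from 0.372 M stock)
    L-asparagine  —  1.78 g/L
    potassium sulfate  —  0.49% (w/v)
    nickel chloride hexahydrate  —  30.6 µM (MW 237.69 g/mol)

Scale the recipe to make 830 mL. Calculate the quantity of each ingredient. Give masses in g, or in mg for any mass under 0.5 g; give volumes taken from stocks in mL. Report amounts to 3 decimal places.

Scale factor relative to 1 L: 0.83.
L-glutamine: 1.39 mmol/L × 146.2 mg/mmol × 0.83 L = 168.671 mg
disodium phosphate: 50.2 mmol/L × 142 g/mol × 0.83 L ÷ 1000 = 5.917 g
copper sulfate pentahydrate: 18.1 mg/L × 0.83 L = 15.023 mg
potassium phosphate buffer: V = C2·V2/C1 = 15.2 mM × 830 mL ÷ 372 mM = 33.914 mL
L-asparagine: 1.78 g/L × 0.83 L = 1.477 g
potassium sulfate: 0.49% w/v = 4.9 g/L → 4.9 × 0.83 L = 4.067 g
nickel chloride hexahydrate: 30.6 µmol/L × 237.69 g/mol × 0.83 L ÷ 1000 = 6.037 mg

L-glutamine 168.671 mg; disodium phosphate 5.917 g; copper sulfate pentahydrate 15.023 mg; potassium phosphate buffer 33.914 mL; L-asparagine 1.477 g; potassium sulfate 4.067 g; nickel chloride hexahydrate 6.037 mg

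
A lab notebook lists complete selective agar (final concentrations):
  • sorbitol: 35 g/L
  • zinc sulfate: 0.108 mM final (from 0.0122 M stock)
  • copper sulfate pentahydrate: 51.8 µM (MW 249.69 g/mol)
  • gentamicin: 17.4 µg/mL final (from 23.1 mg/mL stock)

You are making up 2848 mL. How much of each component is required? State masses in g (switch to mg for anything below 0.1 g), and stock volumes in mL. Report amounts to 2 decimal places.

Target volume = 2848 mL = 2.848 L.
sorbitol: 35 g/L × 2.848 L = 99.68 g
zinc sulfate: dilute stock: 0.108 mM × 2848 mL ÷ 12.2 mM = 25.21 mL
copper sulfate pentahydrate: 51.8 µmol/L × 249.69 g/mol × 2.848 L ÷ 1000 = 36.84 mg
gentamicin: C1V1 = C2V2 → 17.4 µg/mL × 2848 mL ÷ 23100 µg/mL = 2.15 mL

sorbitol 99.68 g; zinc sulfate 25.21 mL; copper sulfate pentahydrate 36.84 mg; gentamicin 2.15 mL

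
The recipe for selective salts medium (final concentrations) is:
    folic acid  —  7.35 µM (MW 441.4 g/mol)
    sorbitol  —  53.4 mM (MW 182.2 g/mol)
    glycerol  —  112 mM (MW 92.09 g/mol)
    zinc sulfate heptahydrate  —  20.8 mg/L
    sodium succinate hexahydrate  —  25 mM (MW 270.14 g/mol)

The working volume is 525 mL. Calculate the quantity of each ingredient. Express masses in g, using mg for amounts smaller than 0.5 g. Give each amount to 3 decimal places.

Scale factor relative to 1 L: 0.525.
folic acid: 7.35 µmol/L × 441.4 g/mol × 0.525 L ÷ 1000 = 1.703 mg
sorbitol: 53.4 mmol/L × 182.2 g/mol × 0.525 L ÷ 1000 = 5.108 g
glycerol: 112 mmol/L × 92.09 g/mol × 0.525 L ÷ 1000 = 5.415 g
zinc sulfate heptahydrate: 20.8 mg/L × 0.525 L = 10.920 mg
sodium succinate hexahydrate: 25 mmol/L × 270.14 g/mol × 0.525 L ÷ 1000 = 3.546 g

folic acid 1.703 mg; sorbitol 5.108 g; glycerol 5.415 g; zinc sulfate heptahydrate 10.920 mg; sodium succinate hexahydrate 3.546 g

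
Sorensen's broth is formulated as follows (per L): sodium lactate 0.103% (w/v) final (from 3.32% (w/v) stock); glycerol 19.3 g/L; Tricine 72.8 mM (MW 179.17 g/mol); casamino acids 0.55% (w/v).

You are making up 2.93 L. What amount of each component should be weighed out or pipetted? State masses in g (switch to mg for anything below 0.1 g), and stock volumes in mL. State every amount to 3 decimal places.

sodium lactate 90.901 mL; glycerol 56.549 g; Tricine 38.218 g; casamino acids 16.115 g

Working volume: 2.93 L.
sodium lactate: dilute stock: 0.103% ÷ 3.32% × 2930 mL = 90.901 mL
glycerol: 19.3 g/L × 2.93 L = 56.549 g
Tricine: 72.8 mmol/L × 179.17 g/mol × 2.93 L ÷ 1000 = 38.218 g
casamino acids: 0.55 g per 100 mL × 2930 mL ÷ 100 = 16.115 g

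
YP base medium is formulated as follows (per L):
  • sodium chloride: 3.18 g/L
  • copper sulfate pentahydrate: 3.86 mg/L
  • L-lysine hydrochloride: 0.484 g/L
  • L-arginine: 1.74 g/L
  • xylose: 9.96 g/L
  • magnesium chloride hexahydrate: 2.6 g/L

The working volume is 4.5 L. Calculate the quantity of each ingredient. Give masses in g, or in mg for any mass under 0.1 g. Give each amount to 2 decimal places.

Working volume: 4.5 L.
sodium chloride: 3.18 g/L × 4.5 L = 14.31 g
copper sulfate pentahydrate: 3.86 mg/L × 4.5 L = 17.37 mg
L-lysine hydrochloride: 0.484 g/L × 4.5 L = 2.18 g
L-arginine: 1.74 g/L × 4.5 L = 7.83 g
xylose: 9.96 g/L × 4.5 L = 44.82 g
magnesium chloride hexahydrate: 2.6 g/L × 4.5 L = 11.70 g

sodium chloride 14.31 g; copper sulfate pentahydrate 17.37 mg; L-lysine hydrochloride 2.18 g; L-arginine 7.83 g; xylose 44.82 g; magnesium chloride hexahydrate 11.70 g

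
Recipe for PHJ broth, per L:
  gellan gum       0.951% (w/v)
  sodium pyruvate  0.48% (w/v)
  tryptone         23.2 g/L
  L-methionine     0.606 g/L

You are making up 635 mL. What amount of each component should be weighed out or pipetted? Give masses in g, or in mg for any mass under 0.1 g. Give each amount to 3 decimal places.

gellan gum 6.039 g; sodium pyruvate 3.048 g; tryptone 14.732 g; L-methionine 0.385 g

Working volume: 635 mL = 0.635 L.
gellan gum: 0.951 g per 100 mL × 635 mL ÷ 100 = 6.039 g
sodium pyruvate: 0.48 g per 100 mL × 635 mL ÷ 100 = 3.048 g
tryptone: 23.2 g/L × 0.635 L = 14.732 g
L-methionine: 0.606 g/L × 0.635 L = 0.385 g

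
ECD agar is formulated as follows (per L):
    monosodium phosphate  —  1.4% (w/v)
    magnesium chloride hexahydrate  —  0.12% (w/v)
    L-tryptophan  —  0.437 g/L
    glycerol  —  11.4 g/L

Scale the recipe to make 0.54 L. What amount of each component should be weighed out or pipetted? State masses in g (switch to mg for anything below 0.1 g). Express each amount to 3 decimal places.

Working volume: 0.54 L.
monosodium phosphate: 1.4% w/v = 14 g/L → 14 × 0.54 L = 7.560 g
magnesium chloride hexahydrate: 0.12% w/v = 1.2 g/L → 1.2 × 0.54 L = 0.648 g
L-tryptophan: 0.437 g/L × 0.54 L = 0.236 g
glycerol: 11.4 g/L × 0.54 L = 6.156 g

monosodium phosphate 7.560 g; magnesium chloride hexahydrate 0.648 g; L-tryptophan 0.236 g; glycerol 6.156 g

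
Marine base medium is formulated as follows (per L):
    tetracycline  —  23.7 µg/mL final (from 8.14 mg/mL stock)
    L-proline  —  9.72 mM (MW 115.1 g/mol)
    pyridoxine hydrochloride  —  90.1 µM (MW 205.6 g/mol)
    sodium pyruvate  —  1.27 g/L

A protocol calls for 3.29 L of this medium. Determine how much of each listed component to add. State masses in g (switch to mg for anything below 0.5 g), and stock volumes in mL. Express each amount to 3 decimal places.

tetracycline 9.579 mL; L-proline 3.681 g; pyridoxine hydrochloride 60.946 mg; sodium pyruvate 4.178 g

Scale factor relative to 1 L: 3.29.
tetracycline: dilute stock: 23.7 µg/mL × 3290 mL ÷ 8140 µg/mL = 9.579 mL
L-proline: 9.72 mmol/L × 115.1 g/mol × 3.29 L ÷ 1000 = 3.681 g
pyridoxine hydrochloride: 90.1 µmol/L × 205.6 g/mol × 3.29 L ÷ 1000 = 60.946 mg
sodium pyruvate: 1.27 g/L × 3.29 L = 4.178 g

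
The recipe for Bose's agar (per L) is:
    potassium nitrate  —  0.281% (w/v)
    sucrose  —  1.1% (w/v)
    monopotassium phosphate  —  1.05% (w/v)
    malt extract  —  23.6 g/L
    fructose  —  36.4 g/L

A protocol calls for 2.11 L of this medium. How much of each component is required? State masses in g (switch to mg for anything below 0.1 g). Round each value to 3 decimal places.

Working volume: 2.11 L.
potassium nitrate: 0.281% w/v = 2.81 g/L → 2.81 × 2.11 L = 5.929 g
sucrose: 1.1 g per 100 mL × 2110 mL ÷ 100 = 23.210 g
monopotassium phosphate: 1.05 g per 100 mL × 2110 mL ÷ 100 = 22.155 g
malt extract: 23.6 g/L × 2.11 L = 49.796 g
fructose: 36.4 g/L × 2.11 L = 76.804 g

potassium nitrate 5.929 g; sucrose 23.210 g; monopotassium phosphate 22.155 g; malt extract 49.796 g; fructose 76.804 g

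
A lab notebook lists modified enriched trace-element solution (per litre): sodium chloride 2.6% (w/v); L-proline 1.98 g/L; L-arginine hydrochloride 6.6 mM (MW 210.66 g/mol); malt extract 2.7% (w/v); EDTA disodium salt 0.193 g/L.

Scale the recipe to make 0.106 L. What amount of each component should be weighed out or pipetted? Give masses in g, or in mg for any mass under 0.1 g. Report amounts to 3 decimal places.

sodium chloride 2.756 g; L-proline 0.210 g; L-arginine hydrochloride 0.147 g; malt extract 2.862 g; EDTA disodium salt 20.458 mg

Scale factor relative to 1 L: 0.106.
sodium chloride: 2.6 g per 100 mL × 106 mL ÷ 100 = 2.756 g
L-proline: 1.98 g/L × 0.106 L = 0.210 g
L-arginine hydrochloride: 6.6 mmol/L × 210.66 g/mol × 0.106 L ÷ 1000 = 0.147 g
malt extract: 2.7% w/v = 27 g/L → 27 × 0.106 L = 2.862 g
EDTA disodium salt: 0.193 g/L × 0.106 L = 0.020458 g = 20.458 mg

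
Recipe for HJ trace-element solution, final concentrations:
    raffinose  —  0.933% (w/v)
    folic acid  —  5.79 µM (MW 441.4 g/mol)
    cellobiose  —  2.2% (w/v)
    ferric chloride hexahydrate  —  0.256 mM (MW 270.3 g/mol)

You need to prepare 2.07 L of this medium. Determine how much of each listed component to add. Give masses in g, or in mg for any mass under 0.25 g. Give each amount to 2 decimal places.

Scale factor relative to 1 L: 2.07.
raffinose: 0.933% w/v = 9.33 g/L → 9.33 × 2.07 L = 19.31 g
folic acid: 5.79 µmol/L × 441.4 g/mol × 2.07 L ÷ 1000 = 5.29 mg
cellobiose: 2.2 g per 100 mL × 2070 mL ÷ 100 = 45.54 g
ferric chloride hexahydrate: 0.256 mmol/L × 270.3 mg/mmol × 2.07 L = 143.24 mg

raffinose 19.31 g; folic acid 5.29 mg; cellobiose 45.54 g; ferric chloride hexahydrate 143.24 mg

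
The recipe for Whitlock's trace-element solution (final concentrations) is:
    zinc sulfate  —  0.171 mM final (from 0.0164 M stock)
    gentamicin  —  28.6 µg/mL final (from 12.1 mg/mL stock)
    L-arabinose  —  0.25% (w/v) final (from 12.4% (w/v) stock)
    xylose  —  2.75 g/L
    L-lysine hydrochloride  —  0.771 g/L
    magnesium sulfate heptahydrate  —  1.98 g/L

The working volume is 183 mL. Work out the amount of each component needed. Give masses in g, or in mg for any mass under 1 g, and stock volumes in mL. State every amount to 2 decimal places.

Scale factor relative to 1 L: 0.183.
zinc sulfate: V = C2·V2/C1 = 0.171 mM × 183 mL ÷ 16.4 mM = 1.91 mL
gentamicin: C1V1 = C2V2 → 28.6 µg/mL × 183 mL ÷ 12100 µg/mL = 0.43 mL
L-arabinose: V = C2·V2/C1 = 0.25% ÷ 12.4% × 183 mL = 3.69 mL
xylose: 2.75 g/L × 0.183 L = 0.50325 g = 503.25 mg
L-lysine hydrochloride: 0.771 g/L × 0.183 L = 0.141093 g = 141.09 mg
magnesium sulfate heptahydrate: 1.98 g/L × 0.183 L = 0.36234 g = 362.34 mg

zinc sulfate 1.91 mL; gentamicin 0.43 mL; L-arabinose 3.69 mL; xylose 503.25 mg; L-lysine hydrochloride 141.09 mg; magnesium sulfate heptahydrate 362.34 mg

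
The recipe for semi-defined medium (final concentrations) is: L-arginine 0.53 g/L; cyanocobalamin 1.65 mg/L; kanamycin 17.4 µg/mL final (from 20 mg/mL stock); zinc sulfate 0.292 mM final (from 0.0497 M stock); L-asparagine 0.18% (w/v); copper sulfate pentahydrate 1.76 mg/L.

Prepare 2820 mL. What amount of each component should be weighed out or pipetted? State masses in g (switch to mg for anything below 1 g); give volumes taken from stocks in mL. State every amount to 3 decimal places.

L-arginine 1.495 g; cyanocobalamin 4.653 mg; kanamycin 2.453 mL; zinc sulfate 16.568 mL; L-asparagine 5.076 g; copper sulfate pentahydrate 4.963 mg

Scale factor relative to 1 L: 2.82.
L-arginine: 0.53 g/L × 2.82 L = 1.495 g
cyanocobalamin: 1.65 mg/L × 2.82 L = 4.653 mg
kanamycin: dilute stock: 17.4 µg/mL × 2820 mL ÷ 20000 µg/mL = 2.453 mL
zinc sulfate: V = C2·V2/C1 = 0.292 mM × 2820 mL ÷ 49.7 mM = 16.568 mL
L-asparagine: 0.18% w/v = 1.8 g/L → 1.8 × 2.82 L = 5.076 g
copper sulfate pentahydrate: 1.76 mg/L × 2.82 L = 4.963 mg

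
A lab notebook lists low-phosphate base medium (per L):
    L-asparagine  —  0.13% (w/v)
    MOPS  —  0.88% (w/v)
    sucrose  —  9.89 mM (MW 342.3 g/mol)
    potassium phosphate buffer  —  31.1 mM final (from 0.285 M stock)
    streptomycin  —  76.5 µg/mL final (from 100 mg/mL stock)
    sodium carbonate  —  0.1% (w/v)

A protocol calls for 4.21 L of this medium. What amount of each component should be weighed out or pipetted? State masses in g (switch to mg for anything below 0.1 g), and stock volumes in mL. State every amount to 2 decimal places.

Working volume: 4.21 L.
L-asparagine: 0.13 g per 100 mL × 4210 mL ÷ 100 = 5.47 g
MOPS: 0.88% w/v = 8.8 g/L → 8.8 × 4.21 L = 37.05 g
sucrose: 9.89 mmol/L × 342.3 g/mol × 4.21 L ÷ 1000 = 14.25 g
potassium phosphate buffer: C1V1 = C2V2 → 31.1 mM × 4210 mL ÷ 285 mM = 459.41 mL
streptomycin: C1V1 = C2V2 → 76.5 µg/mL × 4210 mL ÷ 100000 µg/mL = 3.22 mL
sodium carbonate: 0.1 g per 100 mL × 4210 mL ÷ 100 = 4.21 g

L-asparagine 5.47 g; MOPS 37.05 g; sucrose 14.25 g; potassium phosphate buffer 459.41 mL; streptomycin 3.22 mL; sodium carbonate 4.21 g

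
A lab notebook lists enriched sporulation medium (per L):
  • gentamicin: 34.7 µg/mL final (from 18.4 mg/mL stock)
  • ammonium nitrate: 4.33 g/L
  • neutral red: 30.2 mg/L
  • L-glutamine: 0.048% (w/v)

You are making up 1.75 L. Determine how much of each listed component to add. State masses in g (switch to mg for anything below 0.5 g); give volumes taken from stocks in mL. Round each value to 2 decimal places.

Working volume: 1.75 L.
gentamicin: C1V1 = C2V2 → 34.7 µg/mL × 1750 mL ÷ 18400 µg/mL = 3.30 mL
ammonium nitrate: 4.33 g/L × 1.75 L = 7.58 g
neutral red: 30.2 mg/L × 1.75 L = 52.85 mg
L-glutamine: 0.048 g per 100 mL × 1750 mL ÷ 100 = 0.84 g

gentamicin 3.30 mL; ammonium nitrate 7.58 g; neutral red 52.85 mg; L-glutamine 0.84 g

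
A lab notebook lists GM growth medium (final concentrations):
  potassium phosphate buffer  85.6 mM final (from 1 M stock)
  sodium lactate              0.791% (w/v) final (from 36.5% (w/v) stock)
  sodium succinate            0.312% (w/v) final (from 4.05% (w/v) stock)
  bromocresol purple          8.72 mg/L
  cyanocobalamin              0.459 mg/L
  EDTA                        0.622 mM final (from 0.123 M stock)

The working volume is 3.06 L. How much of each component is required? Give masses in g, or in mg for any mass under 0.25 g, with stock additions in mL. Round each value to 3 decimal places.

potassium phosphate buffer 261.936 mL; sodium lactate 66.314 mL; sodium succinate 235.733 mL; bromocresol purple 26.683 mg; cyanocobalamin 1.405 mg; EDTA 15.474 mL

Working volume: 3.06 L.
potassium phosphate buffer: C1V1 = C2V2 → 85.6 mM × 3060 mL ÷ 1000 mM = 261.936 mL
sodium lactate: C1V1 = C2V2 → 0.791% ÷ 36.5% × 3060 mL = 66.314 mL
sodium succinate: dilute stock: 0.312% ÷ 4.05% × 3060 mL = 235.733 mL
bromocresol purple: 8.72 mg/L × 3.06 L = 26.683 mg
cyanocobalamin: 0.459 mg/L × 3.06 L = 1.405 mg
EDTA: C1V1 = C2V2 → 0.622 mM × 3060 mL ÷ 123 mM = 15.474 mL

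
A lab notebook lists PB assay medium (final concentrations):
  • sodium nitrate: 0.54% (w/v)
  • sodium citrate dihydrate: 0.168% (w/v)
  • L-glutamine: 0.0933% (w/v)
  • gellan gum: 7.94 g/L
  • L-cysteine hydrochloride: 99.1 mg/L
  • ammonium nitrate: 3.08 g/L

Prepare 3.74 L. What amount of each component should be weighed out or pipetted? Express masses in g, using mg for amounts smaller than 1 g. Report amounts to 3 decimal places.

sodium nitrate 20.196 g; sodium citrate dihydrate 6.283 g; L-glutamine 3.489 g; gellan gum 29.696 g; L-cysteine hydrochloride 370.634 mg; ammonium nitrate 11.519 g

Scale factor relative to 1 L: 3.74.
sodium nitrate: 0.54% w/v = 5.4 g/L → 5.4 × 3.74 L = 20.196 g
sodium citrate dihydrate: 0.168 g per 100 mL × 3740 mL ÷ 100 = 6.283 g
L-glutamine: 0.0933 g per 100 mL × 3740 mL ÷ 100 = 3.489 g
gellan gum: 7.94 g/L × 3.74 L = 29.696 g
L-cysteine hydrochloride: 99.1 mg/L × 3.74 L = 370.634 mg
ammonium nitrate: 3.08 g/L × 3.74 L = 11.519 g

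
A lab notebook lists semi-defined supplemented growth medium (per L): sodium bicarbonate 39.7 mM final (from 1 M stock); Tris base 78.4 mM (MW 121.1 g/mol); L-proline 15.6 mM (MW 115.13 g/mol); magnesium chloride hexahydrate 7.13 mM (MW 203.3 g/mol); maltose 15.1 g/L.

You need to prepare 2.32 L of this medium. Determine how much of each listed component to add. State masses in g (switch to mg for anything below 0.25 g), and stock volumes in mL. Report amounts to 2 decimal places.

Working volume: 2.32 L.
sodium bicarbonate: C1V1 = C2V2 → 39.7 mM × 2320 mL ÷ 1000 mM = 92.10 mL
Tris base: 78.4 mmol/L × 121.1 g/mol × 2.32 L ÷ 1000 = 22.03 g
L-proline: 15.6 mmol/L × 115.13 g/mol × 2.32 L ÷ 1000 = 4.17 g
magnesium chloride hexahydrate: 7.13 mmol/L × 203.3 g/mol × 2.32 L ÷ 1000 = 3.36 g
maltose: 15.1 g/L × 2.32 L = 35.03 g

sodium bicarbonate 92.10 mL; Tris base 22.03 g; L-proline 4.17 g; magnesium chloride hexahydrate 3.36 g; maltose 35.03 g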